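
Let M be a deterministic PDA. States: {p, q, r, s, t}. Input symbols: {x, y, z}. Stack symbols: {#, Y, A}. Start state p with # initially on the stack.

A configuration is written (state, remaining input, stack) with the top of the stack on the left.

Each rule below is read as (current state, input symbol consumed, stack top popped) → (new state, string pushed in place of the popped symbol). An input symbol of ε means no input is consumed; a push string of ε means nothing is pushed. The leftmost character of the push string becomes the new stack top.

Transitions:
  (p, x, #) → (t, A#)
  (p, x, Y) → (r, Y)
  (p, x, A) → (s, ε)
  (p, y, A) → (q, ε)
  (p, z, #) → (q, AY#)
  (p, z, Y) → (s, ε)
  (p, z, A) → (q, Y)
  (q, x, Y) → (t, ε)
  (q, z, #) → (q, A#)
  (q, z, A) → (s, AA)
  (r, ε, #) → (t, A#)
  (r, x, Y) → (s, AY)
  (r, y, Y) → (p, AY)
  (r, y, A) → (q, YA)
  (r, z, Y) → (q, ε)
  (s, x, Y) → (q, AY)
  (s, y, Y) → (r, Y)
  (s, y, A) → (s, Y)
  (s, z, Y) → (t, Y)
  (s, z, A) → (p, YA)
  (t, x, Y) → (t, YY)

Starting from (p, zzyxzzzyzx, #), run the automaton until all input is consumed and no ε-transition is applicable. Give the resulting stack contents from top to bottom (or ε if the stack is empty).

YYAYAY#

(p, zzyxzzzyzx, #)
  read z, top #: go to q, push AY# → (q, zyxzzzyzx, AY#)
  read z, top A: go to s, push AA → (s, yxzzzyzx, AAY#)
  read y, top A: go to s, push Y → (s, xzzzyzx, YAY#)
  read x, top Y: go to q, push AY → (q, zzzyzx, AYAY#)
  read z, top A: go to s, push AA → (s, zzyzx, AAYAY#)
  read z, top A: go to p, push YA → (p, zyzx, YAAYAY#)
  read z, top Y: go to s, push ε → (s, yzx, AAYAY#)
  read y, top A: go to s, push Y → (s, zx, YAYAY#)
  read z, top Y: go to t, push Y → (t, x, YAYAY#)
  read x, top Y: go to t, push YY → (t, ε, YYAYAY#)
All input consumed in state t with stack YYAYAY#.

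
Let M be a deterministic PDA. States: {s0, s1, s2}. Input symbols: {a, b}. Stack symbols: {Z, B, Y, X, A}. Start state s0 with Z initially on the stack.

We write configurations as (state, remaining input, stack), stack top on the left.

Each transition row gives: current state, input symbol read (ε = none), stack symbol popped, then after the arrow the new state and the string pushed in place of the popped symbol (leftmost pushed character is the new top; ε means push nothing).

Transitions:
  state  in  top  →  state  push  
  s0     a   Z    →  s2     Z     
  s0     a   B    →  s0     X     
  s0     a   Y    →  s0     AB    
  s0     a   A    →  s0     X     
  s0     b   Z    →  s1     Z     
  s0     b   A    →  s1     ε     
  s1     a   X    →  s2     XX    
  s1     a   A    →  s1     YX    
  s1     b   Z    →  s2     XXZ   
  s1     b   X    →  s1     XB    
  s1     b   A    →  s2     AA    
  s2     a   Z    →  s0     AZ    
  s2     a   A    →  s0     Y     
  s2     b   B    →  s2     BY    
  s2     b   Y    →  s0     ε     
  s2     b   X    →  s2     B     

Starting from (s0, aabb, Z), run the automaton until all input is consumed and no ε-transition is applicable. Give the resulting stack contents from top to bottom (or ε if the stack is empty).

(s0, aabb, Z)
  read a, top Z: go to s2, push Z → (s2, abb, Z)
  read a, top Z: go to s0, push AZ → (s0, bb, AZ)
  read b, top A: go to s1, push ε → (s1, b, Z)
  read b, top Z: go to s2, push XXZ → (s2, ε, XXZ)
All input consumed in state s2 with stack XXZ.

XXZ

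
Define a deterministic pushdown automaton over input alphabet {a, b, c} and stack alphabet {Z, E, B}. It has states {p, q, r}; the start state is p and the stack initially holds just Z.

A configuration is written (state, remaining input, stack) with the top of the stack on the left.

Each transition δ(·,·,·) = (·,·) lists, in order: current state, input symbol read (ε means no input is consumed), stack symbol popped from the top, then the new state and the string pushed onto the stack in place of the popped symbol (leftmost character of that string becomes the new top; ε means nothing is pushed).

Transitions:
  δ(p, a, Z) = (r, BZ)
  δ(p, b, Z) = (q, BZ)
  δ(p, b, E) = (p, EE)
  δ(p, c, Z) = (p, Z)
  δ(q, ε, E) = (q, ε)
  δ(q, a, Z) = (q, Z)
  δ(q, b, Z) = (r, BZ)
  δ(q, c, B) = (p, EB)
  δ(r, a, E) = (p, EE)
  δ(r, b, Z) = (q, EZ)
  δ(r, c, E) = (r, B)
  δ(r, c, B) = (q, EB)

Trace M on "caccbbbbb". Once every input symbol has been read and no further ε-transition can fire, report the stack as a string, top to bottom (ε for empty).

EEEEEEBZ

(p, caccbbbbb, Z)
  read c, top Z: go to p, push Z → (p, accbbbbb, Z)
  read a, top Z: go to r, push BZ → (r, ccbbbbb, BZ)
  read c, top B: go to q, push EB → (q, cbbbbb, EBZ)
  ε-move, top E: go to q, push ε → (q, cbbbbb, BZ)
  read c, top B: go to p, push EB → (p, bbbbb, EBZ)
  read b, top E: go to p, push EE → (p, bbbb, EEBZ)
  read b, top E: go to p, push EE → (p, bbb, EEEBZ)
  read b, top E: go to p, push EE → (p, bb, EEEEBZ)
  read b, top E: go to p, push EE → (p, b, EEEEEBZ)
  read b, top E: go to p, push EE → (p, ε, EEEEEEBZ)
All input consumed in state p with stack EEEEEEBZ.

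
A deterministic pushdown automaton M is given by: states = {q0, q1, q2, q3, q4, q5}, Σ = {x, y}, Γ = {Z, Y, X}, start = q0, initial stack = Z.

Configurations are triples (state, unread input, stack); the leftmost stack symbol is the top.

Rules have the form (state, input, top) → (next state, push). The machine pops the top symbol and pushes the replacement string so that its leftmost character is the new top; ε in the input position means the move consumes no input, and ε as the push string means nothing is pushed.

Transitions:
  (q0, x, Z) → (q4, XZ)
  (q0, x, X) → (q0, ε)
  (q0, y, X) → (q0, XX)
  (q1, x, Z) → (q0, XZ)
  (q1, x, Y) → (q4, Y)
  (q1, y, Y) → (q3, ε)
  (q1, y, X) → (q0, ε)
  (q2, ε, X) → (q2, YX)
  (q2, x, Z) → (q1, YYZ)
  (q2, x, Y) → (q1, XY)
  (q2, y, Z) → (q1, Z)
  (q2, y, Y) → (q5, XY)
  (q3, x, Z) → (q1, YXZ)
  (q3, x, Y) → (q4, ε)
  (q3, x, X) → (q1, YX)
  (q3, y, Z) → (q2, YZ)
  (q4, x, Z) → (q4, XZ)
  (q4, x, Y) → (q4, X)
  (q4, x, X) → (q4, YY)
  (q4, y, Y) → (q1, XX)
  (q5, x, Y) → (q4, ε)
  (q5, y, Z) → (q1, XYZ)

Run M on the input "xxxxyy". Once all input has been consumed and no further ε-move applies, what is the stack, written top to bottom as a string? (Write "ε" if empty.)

XYYZ

(q0, xxxxyy, Z) ⊢ (q4, xxxyy, XZ) ⊢ (q4, xxyy, YYZ) ⊢ (q4, xyy, XYZ) ⊢ (q4, yy, YYYZ) ⊢ (q1, y, XXYYZ) ⊢ (q0, ε, XYYZ)
All input consumed in state q0 with stack XYYZ.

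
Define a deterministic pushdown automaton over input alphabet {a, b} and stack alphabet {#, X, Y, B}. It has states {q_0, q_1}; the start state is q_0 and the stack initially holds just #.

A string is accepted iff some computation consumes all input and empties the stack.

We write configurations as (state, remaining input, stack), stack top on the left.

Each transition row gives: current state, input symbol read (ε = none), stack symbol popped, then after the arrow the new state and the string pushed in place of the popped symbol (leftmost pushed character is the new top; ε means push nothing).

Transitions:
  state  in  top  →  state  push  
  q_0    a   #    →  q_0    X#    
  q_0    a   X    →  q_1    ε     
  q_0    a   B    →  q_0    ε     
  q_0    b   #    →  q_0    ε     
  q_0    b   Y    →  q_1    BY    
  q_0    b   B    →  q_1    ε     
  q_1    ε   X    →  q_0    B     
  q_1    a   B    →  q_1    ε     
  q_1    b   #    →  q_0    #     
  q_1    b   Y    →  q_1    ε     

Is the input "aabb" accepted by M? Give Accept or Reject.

Accept

(q_0, aabb, #)
  read a, top #: go to q_0, push X# → (q_0, abb, X#)
  read a, top X: go to q_1, push ε → (q_1, bb, #)
  read b, top #: go to q_0, push # → (q_0, b, #)
  read b, top #: go to q_0, push ε → (q_0, ε, ε)
All input consumed and the stack is empty.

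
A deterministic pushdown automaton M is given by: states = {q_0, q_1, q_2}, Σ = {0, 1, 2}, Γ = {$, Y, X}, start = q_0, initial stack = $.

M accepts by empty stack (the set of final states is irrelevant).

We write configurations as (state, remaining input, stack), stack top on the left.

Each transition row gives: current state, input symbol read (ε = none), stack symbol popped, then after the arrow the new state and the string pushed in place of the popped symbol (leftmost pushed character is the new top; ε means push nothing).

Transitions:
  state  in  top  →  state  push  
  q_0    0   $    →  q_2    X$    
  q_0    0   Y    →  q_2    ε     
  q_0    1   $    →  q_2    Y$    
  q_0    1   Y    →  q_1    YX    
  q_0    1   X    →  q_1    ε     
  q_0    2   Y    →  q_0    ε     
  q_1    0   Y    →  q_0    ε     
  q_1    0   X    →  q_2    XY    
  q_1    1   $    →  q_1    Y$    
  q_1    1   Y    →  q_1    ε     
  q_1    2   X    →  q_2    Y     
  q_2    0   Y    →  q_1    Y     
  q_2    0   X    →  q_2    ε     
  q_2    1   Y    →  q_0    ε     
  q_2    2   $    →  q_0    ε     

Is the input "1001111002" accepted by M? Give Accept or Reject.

(q_0, 1001111002, $)
  read 1, top $: go to q_2, push Y$ → (q_2, 001111002, Y$)
  read 0, top Y: go to q_1, push Y → (q_1, 01111002, Y$)
  read 0, top Y: go to q_0, push ε → (q_0, 1111002, $)
  read 1, top $: go to q_2, push Y$ → (q_2, 111002, Y$)
  read 1, top Y: go to q_0, push ε → (q_0, 11002, $)
  read 1, top $: go to q_2, push Y$ → (q_2, 1002, Y$)
  read 1, top Y: go to q_0, push ε → (q_0, 002, $)
  read 0, top $: go to q_2, push X$ → (q_2, 02, X$)
  read 0, top X: go to q_2, push ε → (q_2, 2, $)
  read 2, top $: go to q_0, push ε → (q_0, ε, ε)
All input consumed and the stack is empty.

Accept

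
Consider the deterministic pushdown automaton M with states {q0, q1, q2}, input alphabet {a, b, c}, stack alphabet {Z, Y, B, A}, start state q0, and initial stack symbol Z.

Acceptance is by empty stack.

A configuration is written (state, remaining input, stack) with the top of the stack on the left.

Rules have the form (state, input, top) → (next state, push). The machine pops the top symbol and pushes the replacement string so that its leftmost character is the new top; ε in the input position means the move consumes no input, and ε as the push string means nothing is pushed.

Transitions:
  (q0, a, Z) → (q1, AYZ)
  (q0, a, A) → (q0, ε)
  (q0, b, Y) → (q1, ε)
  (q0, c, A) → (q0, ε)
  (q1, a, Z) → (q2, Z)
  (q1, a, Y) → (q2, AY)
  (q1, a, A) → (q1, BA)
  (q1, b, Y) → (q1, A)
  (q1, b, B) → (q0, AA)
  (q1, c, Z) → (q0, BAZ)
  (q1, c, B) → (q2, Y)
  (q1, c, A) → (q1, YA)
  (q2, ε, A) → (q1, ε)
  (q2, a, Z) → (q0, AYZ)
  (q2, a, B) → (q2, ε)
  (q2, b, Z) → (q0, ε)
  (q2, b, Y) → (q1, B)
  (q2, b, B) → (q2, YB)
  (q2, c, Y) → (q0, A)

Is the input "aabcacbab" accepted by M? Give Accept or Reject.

Accept

(q0, aabcacbab, Z)
  read a, top Z: go to q1, push AYZ → (q1, abcacbab, AYZ)
  read a, top A: go to q1, push BA → (q1, bcacbab, BAYZ)
  read b, top B: go to q0, push AA → (q0, cacbab, AAAYZ)
  read c, top A: go to q0, push ε → (q0, acbab, AAYZ)
  read a, top A: go to q0, push ε → (q0, cbab, AYZ)
  read c, top A: go to q0, push ε → (q0, bab, YZ)
  read b, top Y: go to q1, push ε → (q1, ab, Z)
  read a, top Z: go to q2, push Z → (q2, b, Z)
  read b, top Z: go to q0, push ε → (q0, ε, ε)
All input consumed and the stack is empty.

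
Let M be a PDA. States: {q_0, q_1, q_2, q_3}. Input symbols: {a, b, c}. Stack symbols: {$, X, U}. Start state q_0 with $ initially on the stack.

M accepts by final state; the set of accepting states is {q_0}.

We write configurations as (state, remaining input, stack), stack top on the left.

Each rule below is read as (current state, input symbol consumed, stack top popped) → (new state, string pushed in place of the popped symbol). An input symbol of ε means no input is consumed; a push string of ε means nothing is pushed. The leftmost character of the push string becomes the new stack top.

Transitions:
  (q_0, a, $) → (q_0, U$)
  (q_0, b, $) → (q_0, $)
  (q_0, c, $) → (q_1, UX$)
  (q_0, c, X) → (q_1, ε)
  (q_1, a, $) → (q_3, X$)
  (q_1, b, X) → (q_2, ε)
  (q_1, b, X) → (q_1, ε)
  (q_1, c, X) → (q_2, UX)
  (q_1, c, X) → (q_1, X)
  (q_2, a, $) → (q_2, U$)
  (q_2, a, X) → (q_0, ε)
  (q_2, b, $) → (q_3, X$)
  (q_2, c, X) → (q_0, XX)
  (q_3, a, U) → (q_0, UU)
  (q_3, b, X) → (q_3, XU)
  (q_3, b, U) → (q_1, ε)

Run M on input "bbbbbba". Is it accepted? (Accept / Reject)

Accept

One accepting computation: (q_0, bbbbbba, $) ⊢ (q_0, bbbbba, $) ⊢ (q_0, bbbba, $) ⊢ (q_0, bbba, $) ⊢ (q_0, bba, $) ⊢ (q_0, ba, $) ⊢ (q_0, a, $) ⊢ (q_0, ε, U$)
All input consumed and state q_0 ∈ F.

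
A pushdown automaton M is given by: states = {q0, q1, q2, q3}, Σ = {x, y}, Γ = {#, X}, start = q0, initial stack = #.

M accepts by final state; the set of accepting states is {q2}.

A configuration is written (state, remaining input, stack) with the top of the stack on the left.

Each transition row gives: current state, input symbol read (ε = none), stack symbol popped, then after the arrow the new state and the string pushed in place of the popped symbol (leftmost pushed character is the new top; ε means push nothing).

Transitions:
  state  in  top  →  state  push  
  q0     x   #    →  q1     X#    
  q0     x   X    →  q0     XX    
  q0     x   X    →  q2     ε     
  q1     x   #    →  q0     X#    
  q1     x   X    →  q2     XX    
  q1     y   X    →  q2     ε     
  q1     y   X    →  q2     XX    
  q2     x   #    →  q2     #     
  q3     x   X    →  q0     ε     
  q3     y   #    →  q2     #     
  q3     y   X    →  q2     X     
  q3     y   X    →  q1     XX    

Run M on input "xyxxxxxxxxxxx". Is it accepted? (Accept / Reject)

One accepting computation: (q0, xyxxxxxxxxxxx, #) ⊢ (q1, yxxxxxxxxxxx, X#) ⊢ (q2, xxxxxxxxxxx, #) ⊢ (q2, xxxxxxxxxx, #) ⊢ (q2, xxxxxxxxx, #) ⊢ (q2, xxxxxxxx, #) ⊢ (q2, xxxxxxx, #) ⊢ (q2, xxxxxx, #) ⊢ (q2, xxxxx, #) ⊢ (q2, xxxx, #) ⊢ (q2, xxx, #) ⊢ (q2, xx, #) ⊢ (q2, x, #) ⊢ (q2, ε, #)
All input consumed and state q2 ∈ F.

Accept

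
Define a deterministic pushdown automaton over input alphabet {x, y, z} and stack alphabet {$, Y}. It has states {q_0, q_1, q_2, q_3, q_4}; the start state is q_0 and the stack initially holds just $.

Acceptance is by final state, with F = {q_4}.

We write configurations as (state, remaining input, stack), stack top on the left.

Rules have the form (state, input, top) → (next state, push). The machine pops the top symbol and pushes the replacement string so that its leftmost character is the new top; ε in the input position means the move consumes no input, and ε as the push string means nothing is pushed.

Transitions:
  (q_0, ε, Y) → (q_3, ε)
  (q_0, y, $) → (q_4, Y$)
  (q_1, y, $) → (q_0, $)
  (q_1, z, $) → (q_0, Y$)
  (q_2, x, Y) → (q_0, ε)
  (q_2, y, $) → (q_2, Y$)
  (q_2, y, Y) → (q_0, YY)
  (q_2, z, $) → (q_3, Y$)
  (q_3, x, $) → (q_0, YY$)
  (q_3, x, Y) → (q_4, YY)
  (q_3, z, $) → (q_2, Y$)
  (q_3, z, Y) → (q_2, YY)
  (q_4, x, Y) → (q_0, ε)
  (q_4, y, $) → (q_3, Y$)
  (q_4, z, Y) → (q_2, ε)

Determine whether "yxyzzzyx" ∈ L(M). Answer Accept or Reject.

(q_0, yxyzzzyx, $) ⊢ (q_4, xyzzzyx, Y$) ⊢ (q_0, yzzzyx, $) ⊢ (q_4, zzzyx, Y$) ⊢ (q_2, zzyx, $) ⊢ (q_3, zyx, Y$) ⊢ (q_2, yx, YY$) ⊢ (q_0, x, YYY$) ⊢ (q_3, x, YY$) ⊢ (q_4, ε, YYY$)
All input consumed; state q_4 ∈ F.

Accept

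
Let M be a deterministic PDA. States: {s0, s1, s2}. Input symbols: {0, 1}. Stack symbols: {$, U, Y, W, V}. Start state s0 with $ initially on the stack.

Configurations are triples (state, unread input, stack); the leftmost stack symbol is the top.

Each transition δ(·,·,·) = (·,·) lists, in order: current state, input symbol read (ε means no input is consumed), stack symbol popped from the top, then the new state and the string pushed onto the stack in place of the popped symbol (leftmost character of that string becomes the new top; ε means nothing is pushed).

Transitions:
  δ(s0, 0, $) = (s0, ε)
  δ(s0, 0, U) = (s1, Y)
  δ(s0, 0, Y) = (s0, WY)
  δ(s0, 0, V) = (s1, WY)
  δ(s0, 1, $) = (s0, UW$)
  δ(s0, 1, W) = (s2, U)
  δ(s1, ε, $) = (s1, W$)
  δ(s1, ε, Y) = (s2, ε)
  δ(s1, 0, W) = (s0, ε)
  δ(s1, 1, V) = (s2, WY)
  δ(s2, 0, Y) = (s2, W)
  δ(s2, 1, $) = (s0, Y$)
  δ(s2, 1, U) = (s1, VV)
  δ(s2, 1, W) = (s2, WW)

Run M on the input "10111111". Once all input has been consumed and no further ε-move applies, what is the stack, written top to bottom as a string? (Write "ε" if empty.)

WWWWWWW$

(s0, 10111111, $)
  read 1, top $: go to s0, push UW$ → (s0, 0111111, UW$)
  read 0, top U: go to s1, push Y → (s1, 111111, YW$)
  ε-move, top Y: go to s2, push ε → (s2, 111111, W$)
  read 1, top W: go to s2, push WW → (s2, 11111, WW$)
  read 1, top W: go to s2, push WW → (s2, 1111, WWW$)
  read 1, top W: go to s2, push WW → (s2, 111, WWWW$)
  read 1, top W: go to s2, push WW → (s2, 11, WWWWW$)
  read 1, top W: go to s2, push WW → (s2, 1, WWWWWW$)
  read 1, top W: go to s2, push WW → (s2, ε, WWWWWWW$)
All input consumed in state s2 with stack WWWWWWW$.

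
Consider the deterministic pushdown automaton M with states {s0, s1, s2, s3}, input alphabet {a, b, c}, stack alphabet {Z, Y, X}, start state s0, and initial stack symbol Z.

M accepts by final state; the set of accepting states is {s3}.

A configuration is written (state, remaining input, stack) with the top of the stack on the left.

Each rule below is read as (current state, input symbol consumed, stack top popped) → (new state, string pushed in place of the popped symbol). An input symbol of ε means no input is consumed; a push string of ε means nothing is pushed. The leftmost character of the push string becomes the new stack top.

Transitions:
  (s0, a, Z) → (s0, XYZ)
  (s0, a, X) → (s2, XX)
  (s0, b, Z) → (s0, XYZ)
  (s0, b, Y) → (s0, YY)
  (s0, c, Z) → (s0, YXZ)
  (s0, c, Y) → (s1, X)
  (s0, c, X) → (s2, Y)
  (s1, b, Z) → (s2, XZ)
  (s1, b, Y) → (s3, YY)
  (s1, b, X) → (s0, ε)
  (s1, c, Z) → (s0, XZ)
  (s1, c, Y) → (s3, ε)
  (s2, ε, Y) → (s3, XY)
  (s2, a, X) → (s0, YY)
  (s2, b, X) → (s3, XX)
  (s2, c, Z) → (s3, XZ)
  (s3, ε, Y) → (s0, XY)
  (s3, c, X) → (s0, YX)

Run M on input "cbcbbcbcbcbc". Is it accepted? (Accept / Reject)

Reject

(s0, cbcbbcbcbcbc, Z)
  read c, top Z: go to s0, push YXZ → (s0, bcbbcbcbcbc, YXZ)
  read b, top Y: go to s0, push YY → (s0, cbbcbcbcbc, YYXZ)
  read c, top Y: go to s1, push X → (s1, bbcbcbcbc, XYXZ)
  read b, top X: go to s0, push ε → (s0, bcbcbcbc, YXZ)
  read b, top Y: go to s0, push YY → (s0, cbcbcbc, YYXZ)
  read c, top Y: go to s1, push X → (s1, bcbcbc, XYXZ)
  read b, top X: go to s0, push ε → (s0, cbcbc, YXZ)
  read c, top Y: go to s1, push X → (s1, bcbc, XXZ)
  read b, top X: go to s0, push ε → (s0, cbc, XZ)
  read c, top X: go to s2, push Y → (s2, bc, YZ)
  ε-move, top Y: go to s3, push XY → (s3, bc, XYZ)
No transition applies at (s3, bc, XYZ); input not fully consumed.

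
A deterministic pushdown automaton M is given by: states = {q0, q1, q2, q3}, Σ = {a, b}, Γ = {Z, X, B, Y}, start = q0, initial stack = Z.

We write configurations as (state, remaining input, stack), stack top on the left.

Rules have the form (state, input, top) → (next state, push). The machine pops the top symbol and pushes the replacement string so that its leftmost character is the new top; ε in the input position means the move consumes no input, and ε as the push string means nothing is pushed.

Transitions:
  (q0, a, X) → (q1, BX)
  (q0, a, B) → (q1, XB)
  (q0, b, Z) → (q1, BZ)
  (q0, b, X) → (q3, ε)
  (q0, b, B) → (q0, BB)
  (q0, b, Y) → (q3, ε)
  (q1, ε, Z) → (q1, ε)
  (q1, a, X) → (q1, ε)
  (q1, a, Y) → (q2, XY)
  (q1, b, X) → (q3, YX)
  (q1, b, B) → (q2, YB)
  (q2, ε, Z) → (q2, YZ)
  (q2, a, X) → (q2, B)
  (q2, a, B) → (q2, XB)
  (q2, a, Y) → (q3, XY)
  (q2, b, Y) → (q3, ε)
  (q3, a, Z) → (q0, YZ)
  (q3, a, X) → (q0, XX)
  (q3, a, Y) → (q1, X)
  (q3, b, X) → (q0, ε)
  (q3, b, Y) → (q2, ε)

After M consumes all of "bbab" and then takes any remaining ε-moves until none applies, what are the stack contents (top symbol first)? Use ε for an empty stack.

YBZ

(q0, bbab, Z)
  read b, top Z: go to q1, push BZ → (q1, bab, BZ)
  read b, top B: go to q2, push YB → (q2, ab, YBZ)
  read a, top Y: go to q3, push XY → (q3, b, XYBZ)
  read b, top X: go to q0, push ε → (q0, ε, YBZ)
All input consumed in state q0 with stack YBZ.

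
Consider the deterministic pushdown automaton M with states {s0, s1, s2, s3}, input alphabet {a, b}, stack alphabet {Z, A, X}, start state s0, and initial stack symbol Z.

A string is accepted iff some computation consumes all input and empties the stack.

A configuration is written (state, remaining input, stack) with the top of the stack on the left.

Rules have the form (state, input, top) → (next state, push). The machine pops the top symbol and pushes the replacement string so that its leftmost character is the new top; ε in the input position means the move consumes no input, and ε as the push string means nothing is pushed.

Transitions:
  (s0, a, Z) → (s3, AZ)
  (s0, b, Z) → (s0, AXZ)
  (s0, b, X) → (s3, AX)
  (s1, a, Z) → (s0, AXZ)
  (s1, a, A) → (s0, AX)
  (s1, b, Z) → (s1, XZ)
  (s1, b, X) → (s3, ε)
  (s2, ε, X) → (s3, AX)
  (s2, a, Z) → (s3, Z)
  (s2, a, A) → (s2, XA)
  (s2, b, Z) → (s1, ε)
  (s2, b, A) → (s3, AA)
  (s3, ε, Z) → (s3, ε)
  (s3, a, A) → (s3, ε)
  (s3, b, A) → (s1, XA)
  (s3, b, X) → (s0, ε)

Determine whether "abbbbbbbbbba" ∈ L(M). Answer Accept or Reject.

Accept

(s0, abbbbbbbbbba, Z)
  read a, top Z: go to s3, push AZ → (s3, bbbbbbbbbba, AZ)
  read b, top A: go to s1, push XA → (s1, bbbbbbbbba, XAZ)
  read b, top X: go to s3, push ε → (s3, bbbbbbbba, AZ)
  read b, top A: go to s1, push XA → (s1, bbbbbbba, XAZ)
  read b, top X: go to s3, push ε → (s3, bbbbbba, AZ)
  read b, top A: go to s1, push XA → (s1, bbbbba, XAZ)
  read b, top X: go to s3, push ε → (s3, bbbba, AZ)
  read b, top A: go to s1, push XA → (s1, bbba, XAZ)
  read b, top X: go to s3, push ε → (s3, bba, AZ)
  read b, top A: go to s1, push XA → (s1, ba, XAZ)
  read b, top X: go to s3, push ε → (s3, a, AZ)
  read a, top A: go to s3, push ε → (s3, ε, Z)
  ε-move, top Z: go to s3, push ε → (s3, ε, ε)
All input consumed and the stack is empty.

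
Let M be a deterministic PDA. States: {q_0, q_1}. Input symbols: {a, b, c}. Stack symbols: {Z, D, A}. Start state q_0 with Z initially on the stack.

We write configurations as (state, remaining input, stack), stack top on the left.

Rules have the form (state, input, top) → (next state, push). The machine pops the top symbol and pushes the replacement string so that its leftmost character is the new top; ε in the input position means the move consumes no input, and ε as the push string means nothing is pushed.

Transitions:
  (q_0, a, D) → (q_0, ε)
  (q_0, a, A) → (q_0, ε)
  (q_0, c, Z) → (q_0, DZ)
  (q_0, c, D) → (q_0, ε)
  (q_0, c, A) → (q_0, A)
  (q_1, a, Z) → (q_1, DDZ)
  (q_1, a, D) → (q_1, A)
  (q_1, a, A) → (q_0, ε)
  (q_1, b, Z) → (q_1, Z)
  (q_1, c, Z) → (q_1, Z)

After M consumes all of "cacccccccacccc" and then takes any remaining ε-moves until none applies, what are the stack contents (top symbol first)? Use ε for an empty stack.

(q_0, cacccccccacccc, Z)
  read c, top Z: go to q_0, push DZ → (q_0, acccccccacccc, DZ)
  read a, top D: go to q_0, push ε → (q_0, cccccccacccc, Z)
  read c, top Z: go to q_0, push DZ → (q_0, ccccccacccc, DZ)
  read c, top D: go to q_0, push ε → (q_0, cccccacccc, Z)
  read c, top Z: go to q_0, push DZ → (q_0, ccccacccc, DZ)
  read c, top D: go to q_0, push ε → (q_0, cccacccc, Z)
  read c, top Z: go to q_0, push DZ → (q_0, ccacccc, DZ)
  read c, top D: go to q_0, push ε → (q_0, cacccc, Z)
  read c, top Z: go to q_0, push DZ → (q_0, acccc, DZ)
  read a, top D: go to q_0, push ε → (q_0, cccc, Z)
  read c, top Z: go to q_0, push DZ → (q_0, ccc, DZ)
  read c, top D: go to q_0, push ε → (q_0, cc, Z)
  read c, top Z: go to q_0, push DZ → (q_0, c, DZ)
  read c, top D: go to q_0, push ε → (q_0, ε, Z)
All input consumed in state q_0 with stack Z.

Z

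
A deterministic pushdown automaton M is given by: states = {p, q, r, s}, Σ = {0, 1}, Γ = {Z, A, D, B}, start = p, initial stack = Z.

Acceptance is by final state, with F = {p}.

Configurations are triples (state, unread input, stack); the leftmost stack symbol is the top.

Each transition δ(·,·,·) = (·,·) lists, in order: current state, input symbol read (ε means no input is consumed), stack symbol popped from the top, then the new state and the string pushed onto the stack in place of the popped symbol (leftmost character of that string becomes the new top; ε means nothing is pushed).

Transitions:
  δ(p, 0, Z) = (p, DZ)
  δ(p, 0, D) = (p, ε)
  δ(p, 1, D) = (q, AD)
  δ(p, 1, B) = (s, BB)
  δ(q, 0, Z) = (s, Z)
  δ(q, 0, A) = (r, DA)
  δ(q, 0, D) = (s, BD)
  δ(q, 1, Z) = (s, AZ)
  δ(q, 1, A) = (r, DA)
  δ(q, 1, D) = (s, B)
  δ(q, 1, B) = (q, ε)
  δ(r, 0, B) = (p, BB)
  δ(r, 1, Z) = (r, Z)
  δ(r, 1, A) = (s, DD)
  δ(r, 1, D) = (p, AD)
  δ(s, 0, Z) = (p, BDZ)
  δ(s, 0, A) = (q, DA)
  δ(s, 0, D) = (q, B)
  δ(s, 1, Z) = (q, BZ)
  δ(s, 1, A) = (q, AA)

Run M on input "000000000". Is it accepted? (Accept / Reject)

Accept

(p, 000000000, Z)
  read 0, top Z: go to p, push DZ → (p, 00000000, DZ)
  read 0, top D: go to p, push ε → (p, 0000000, Z)
  read 0, top Z: go to p, push DZ → (p, 000000, DZ)
  read 0, top D: go to p, push ε → (p, 00000, Z)
  read 0, top Z: go to p, push DZ → (p, 0000, DZ)
  read 0, top D: go to p, push ε → (p, 000, Z)
  read 0, top Z: go to p, push DZ → (p, 00, DZ)
  read 0, top D: go to p, push ε → (p, 0, Z)
  read 0, top Z: go to p, push DZ → (p, ε, DZ)
All input consumed; state p ∈ F.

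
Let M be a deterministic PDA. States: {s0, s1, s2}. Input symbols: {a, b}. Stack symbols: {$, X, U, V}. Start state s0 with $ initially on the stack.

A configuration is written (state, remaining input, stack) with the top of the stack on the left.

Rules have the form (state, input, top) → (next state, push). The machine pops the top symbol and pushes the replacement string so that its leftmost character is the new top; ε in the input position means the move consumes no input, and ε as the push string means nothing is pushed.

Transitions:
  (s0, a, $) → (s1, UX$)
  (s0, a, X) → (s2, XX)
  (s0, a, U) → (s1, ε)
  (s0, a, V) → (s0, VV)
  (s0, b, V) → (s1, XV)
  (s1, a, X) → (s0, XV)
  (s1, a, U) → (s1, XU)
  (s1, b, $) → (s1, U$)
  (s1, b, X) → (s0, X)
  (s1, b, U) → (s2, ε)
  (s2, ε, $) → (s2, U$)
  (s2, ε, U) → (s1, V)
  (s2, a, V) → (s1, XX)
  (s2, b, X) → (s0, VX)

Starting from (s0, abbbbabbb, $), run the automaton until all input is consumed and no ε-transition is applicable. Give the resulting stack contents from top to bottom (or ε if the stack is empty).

(s0, abbbbabbb, $) ⊢ (s1, bbbbabbb, UX$) ⊢ (s2, bbbabbb, X$) ⊢ (s0, bbabbb, VX$) ⊢ (s1, babbb, XVX$) ⊢ (s0, abbb, XVX$) ⊢ (s2, bbb, XXVX$) ⊢ (s0, bb, VXXVX$) ⊢ (s1, b, XVXXVX$) ⊢ (s0, ε, XVXXVX$)
All input consumed in state s0 with stack XVXXVX$.

XVXXVX$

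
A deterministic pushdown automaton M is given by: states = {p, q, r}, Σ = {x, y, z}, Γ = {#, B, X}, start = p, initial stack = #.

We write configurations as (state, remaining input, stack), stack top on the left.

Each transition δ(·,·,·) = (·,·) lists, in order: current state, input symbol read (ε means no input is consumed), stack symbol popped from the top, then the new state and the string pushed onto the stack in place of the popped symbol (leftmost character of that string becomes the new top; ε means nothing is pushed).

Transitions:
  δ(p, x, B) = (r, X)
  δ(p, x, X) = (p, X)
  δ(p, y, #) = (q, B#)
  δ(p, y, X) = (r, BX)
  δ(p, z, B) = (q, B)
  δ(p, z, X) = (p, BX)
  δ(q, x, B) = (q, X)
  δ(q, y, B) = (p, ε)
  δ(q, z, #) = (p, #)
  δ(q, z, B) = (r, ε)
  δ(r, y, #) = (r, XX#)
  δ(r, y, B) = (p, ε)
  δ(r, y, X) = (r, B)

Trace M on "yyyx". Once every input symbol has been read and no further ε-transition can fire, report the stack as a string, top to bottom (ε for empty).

(p, yyyx, #) ⊢ (q, yyx, B#) ⊢ (p, yx, #) ⊢ (q, x, B#) ⊢ (q, ε, X#)
All input consumed in state q with stack X#.

X#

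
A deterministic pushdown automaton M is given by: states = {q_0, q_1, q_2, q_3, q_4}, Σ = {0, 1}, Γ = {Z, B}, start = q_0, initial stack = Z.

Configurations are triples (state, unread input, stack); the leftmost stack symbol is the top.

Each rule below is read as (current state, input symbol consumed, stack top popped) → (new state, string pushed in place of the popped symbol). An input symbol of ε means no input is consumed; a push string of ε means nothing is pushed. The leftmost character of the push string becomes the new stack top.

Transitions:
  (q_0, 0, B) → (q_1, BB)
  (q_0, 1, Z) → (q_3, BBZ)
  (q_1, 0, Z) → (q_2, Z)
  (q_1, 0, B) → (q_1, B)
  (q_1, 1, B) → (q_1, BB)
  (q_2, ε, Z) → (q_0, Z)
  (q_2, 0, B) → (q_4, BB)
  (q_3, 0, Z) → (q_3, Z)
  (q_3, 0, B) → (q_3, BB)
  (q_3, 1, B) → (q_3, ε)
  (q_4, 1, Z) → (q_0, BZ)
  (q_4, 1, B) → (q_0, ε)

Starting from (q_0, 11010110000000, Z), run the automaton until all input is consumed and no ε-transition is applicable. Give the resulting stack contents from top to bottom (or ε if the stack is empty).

Z

(q_0, 11010110000000, Z)
  read 1, top Z: go to q_3, push BBZ → (q_3, 1010110000000, BBZ)
  read 1, top B: go to q_3, push ε → (q_3, 010110000000, BZ)
  read 0, top B: go to q_3, push BB → (q_3, 10110000000, BBZ)
  read 1, top B: go to q_3, push ε → (q_3, 0110000000, BZ)
  read 0, top B: go to q_3, push BB → (q_3, 110000000, BBZ)
  read 1, top B: go to q_3, push ε → (q_3, 10000000, BZ)
  read 1, top B: go to q_3, push ε → (q_3, 0000000, Z)
  read 0, top Z: go to q_3, push Z → (q_3, 000000, Z)
  read 0, top Z: go to q_3, push Z → (q_3, 00000, Z)
  read 0, top Z: go to q_3, push Z → (q_3, 0000, Z)
  read 0, top Z: go to q_3, push Z → (q_3, 000, Z)
  read 0, top Z: go to q_3, push Z → (q_3, 00, Z)
  read 0, top Z: go to q_3, push Z → (q_3, 0, Z)
  read 0, top Z: go to q_3, push Z → (q_3, ε, Z)
All input consumed in state q_3 with stack Z.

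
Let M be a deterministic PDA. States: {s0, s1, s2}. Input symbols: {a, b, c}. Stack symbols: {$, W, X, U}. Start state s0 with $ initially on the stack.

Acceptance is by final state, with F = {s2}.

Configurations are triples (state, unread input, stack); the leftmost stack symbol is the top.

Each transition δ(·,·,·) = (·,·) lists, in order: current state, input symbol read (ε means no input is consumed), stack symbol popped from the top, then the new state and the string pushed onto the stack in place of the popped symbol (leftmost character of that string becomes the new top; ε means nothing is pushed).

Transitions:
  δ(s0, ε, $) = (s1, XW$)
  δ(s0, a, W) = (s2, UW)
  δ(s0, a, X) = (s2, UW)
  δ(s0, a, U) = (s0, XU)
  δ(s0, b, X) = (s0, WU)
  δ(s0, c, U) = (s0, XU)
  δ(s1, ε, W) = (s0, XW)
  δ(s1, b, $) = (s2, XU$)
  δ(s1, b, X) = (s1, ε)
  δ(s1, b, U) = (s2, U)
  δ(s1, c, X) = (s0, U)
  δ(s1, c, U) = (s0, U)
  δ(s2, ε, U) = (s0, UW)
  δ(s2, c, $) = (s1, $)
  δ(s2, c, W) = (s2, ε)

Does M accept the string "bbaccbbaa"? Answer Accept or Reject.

Reject

(s0, bbaccbbaa, $)
  ε-move, top $: go to s1, push XW$ → (s1, bbaccbbaa, XW$)
  read b, top X: go to s1, push ε → (s1, baccbbaa, W$)
  ε-move, top W: go to s0, push XW → (s0, baccbbaa, XW$)
  read b, top X: go to s0, push WU → (s0, accbbaa, WUW$)
  read a, top W: go to s2, push UW → (s2, ccbbaa, UWUW$)
  ε-move, top U: go to s0, push UW → (s0, ccbbaa, UWWUW$)
  read c, top U: go to s0, push XU → (s0, cbbaa, XUWWUW$)
No transition applies at (s0, cbbaa, XUWWUW$); input not fully consumed.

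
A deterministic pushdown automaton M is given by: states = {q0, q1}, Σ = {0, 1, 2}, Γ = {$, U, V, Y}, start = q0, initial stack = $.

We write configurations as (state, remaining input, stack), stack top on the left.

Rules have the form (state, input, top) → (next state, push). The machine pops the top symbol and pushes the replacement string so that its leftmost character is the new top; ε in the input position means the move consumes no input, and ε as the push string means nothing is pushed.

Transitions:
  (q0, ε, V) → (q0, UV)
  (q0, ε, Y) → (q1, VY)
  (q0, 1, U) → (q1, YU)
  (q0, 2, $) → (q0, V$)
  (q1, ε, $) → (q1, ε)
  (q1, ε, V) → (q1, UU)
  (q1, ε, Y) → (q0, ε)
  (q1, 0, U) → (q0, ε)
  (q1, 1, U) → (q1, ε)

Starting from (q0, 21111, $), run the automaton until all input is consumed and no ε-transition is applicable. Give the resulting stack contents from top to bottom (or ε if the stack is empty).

(q0, 21111, $) ⊢ (q0, 1111, V$) ⊢ (q0, 1111, UV$) ⊢ (q1, 111, YUV$) ⊢ (q0, 111, UV$) ⊢ (q1, 11, YUV$) ⊢ (q0, 11, UV$) ⊢ (q1, 1, YUV$) ⊢ (q0, 1, UV$) ⊢ (q1, ε, YUV$) ⊢ (q0, ε, UV$)
All input consumed in state q0 with stack UV$.

UV$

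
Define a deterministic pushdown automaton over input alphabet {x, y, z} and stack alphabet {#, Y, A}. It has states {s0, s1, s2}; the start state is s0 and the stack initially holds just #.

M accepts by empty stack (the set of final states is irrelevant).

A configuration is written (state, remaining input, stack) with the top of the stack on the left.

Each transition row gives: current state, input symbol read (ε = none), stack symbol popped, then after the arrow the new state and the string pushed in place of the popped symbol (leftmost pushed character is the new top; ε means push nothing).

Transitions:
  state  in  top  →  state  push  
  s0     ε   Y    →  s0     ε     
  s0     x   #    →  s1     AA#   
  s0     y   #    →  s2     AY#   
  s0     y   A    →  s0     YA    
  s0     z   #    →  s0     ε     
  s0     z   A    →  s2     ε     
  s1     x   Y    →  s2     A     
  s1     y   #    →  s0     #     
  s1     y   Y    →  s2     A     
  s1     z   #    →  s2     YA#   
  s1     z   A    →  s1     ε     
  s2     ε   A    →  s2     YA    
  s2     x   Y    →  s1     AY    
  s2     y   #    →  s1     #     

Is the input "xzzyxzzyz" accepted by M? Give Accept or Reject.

Accept

(s0, xzzyxzzyz, #) ⊢ (s1, zzyxzzyz, AA#) ⊢ (s1, zyxzzyz, A#) ⊢ (s1, yxzzyz, #) ⊢ (s0, xzzyz, #) ⊢ (s1, zzyz, AA#) ⊢ (s1, zyz, A#) ⊢ (s1, yz, #) ⊢ (s0, z, #) ⊢ (s0, ε, ε)
All input consumed and the stack is empty.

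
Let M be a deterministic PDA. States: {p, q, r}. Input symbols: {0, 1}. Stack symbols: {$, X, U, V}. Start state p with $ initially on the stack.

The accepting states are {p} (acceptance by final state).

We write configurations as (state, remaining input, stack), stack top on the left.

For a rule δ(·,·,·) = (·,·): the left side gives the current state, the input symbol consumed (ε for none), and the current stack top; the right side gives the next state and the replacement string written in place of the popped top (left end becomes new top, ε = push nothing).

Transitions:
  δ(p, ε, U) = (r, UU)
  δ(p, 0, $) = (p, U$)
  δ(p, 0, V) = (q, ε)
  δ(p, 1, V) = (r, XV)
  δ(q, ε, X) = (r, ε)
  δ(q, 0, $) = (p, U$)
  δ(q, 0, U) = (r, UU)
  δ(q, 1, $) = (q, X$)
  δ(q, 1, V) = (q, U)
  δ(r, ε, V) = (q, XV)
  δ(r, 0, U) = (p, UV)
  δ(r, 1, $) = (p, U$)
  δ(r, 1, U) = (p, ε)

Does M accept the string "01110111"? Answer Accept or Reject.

Accept

(p, 01110111, $)
  read 0, top $: go to p, push U$ → (p, 1110111, U$)
  ε-move, top U: go to r, push UU → (r, 1110111, UU$)
  read 1, top U: go to p, push ε → (p, 110111, U$)
  ε-move, top U: go to r, push UU → (r, 110111, UU$)
  read 1, top U: go to p, push ε → (p, 10111, U$)
  ε-move, top U: go to r, push UU → (r, 10111, UU$)
  read 1, top U: go to p, push ε → (p, 0111, U$)
  ε-move, top U: go to r, push UU → (r, 0111, UU$)
  read 0, top U: go to p, push UV → (p, 111, UVU$)
  ε-move, top U: go to r, push UU → (r, 111, UUVU$)
  read 1, top U: go to p, push ε → (p, 11, UVU$)
  ε-move, top U: go to r, push UU → (r, 11, UUVU$)
  read 1, top U: go to p, push ε → (p, 1, UVU$)
  ε-move, top U: go to r, push UU → (r, 1, UUVU$)
  read 1, top U: go to p, push ε → (p, ε, UVU$)
All input consumed; state p ∈ F.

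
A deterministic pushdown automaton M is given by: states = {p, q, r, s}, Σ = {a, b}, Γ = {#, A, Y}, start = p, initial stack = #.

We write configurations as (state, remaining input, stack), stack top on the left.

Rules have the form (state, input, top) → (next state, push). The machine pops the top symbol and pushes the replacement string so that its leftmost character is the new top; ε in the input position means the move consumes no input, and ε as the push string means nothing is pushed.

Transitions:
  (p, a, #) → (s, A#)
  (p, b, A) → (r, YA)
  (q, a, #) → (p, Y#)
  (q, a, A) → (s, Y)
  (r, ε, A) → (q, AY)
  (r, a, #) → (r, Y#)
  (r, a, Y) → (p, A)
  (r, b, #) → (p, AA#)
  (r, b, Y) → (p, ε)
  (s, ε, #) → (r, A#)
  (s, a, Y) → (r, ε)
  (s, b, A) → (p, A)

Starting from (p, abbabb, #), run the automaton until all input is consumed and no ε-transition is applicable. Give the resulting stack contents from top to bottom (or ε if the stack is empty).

(p, abbabb, #)
  read a, top #: go to s, push A# → (s, bbabb, A#)
  read b, top A: go to p, push A → (p, babb, A#)
  read b, top A: go to r, push YA → (r, abb, YA#)
  read a, top Y: go to p, push A → (p, bb, AA#)
  read b, top A: go to r, push YA → (r, b, YAA#)
  read b, top Y: go to p, push ε → (p, ε, AA#)
All input consumed in state p with stack AA#.

AA#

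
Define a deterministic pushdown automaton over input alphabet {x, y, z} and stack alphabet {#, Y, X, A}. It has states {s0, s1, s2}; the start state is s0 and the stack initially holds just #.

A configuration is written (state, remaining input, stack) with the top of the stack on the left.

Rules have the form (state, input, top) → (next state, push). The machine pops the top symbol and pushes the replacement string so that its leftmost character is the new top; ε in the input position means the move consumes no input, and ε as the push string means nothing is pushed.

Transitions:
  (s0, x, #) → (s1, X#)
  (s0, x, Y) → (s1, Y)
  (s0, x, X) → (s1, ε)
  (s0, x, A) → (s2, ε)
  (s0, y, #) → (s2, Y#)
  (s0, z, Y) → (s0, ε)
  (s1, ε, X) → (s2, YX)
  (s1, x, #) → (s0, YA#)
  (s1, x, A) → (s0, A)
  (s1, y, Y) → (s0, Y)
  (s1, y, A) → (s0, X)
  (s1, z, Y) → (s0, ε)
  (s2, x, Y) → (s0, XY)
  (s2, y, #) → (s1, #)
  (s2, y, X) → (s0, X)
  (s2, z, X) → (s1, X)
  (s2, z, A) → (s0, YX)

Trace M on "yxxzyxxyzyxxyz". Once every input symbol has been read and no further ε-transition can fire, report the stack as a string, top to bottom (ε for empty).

#

(s0, yxxzyxxyzyxxyz, #) ⊢ (s2, xxzyxxyzyxxyz, Y#) ⊢ (s0, xzyxxyzyxxyz, XY#) ⊢ (s1, zyxxyzyxxyz, Y#) ⊢ (s0, yxxyzyxxyz, #) ⊢ (s2, xxyzyxxyz, Y#) ⊢ (s0, xyzyxxyz, XY#) ⊢ (s1, yzyxxyz, Y#) ⊢ (s0, zyxxyz, Y#) ⊢ (s0, yxxyz, #) ⊢ (s2, xxyz, Y#) ⊢ (s0, xyz, XY#) ⊢ (s1, yz, Y#) ⊢ (s0, z, Y#) ⊢ (s0, ε, #)
All input consumed in state s0 with stack #.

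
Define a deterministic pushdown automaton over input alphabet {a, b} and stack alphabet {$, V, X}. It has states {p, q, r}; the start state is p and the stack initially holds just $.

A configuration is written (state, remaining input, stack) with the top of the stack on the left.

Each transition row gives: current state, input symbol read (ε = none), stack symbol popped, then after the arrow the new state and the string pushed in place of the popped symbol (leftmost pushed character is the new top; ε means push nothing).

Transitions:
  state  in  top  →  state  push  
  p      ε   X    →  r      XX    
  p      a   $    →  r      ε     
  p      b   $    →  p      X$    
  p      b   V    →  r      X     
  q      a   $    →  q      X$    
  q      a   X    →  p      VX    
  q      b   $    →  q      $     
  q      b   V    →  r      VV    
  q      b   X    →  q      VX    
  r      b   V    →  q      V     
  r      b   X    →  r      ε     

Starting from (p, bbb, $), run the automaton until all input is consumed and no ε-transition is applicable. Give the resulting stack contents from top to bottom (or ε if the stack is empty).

(p, bbb, $)
  read b, top $: go to p, push X$ → (p, bb, X$)
  ε-move, top X: go to r, push XX → (r, bb, XX$)
  read b, top X: go to r, push ε → (r, b, X$)
  read b, top X: go to r, push ε → (r, ε, $)
All input consumed in state r with stack $.

$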